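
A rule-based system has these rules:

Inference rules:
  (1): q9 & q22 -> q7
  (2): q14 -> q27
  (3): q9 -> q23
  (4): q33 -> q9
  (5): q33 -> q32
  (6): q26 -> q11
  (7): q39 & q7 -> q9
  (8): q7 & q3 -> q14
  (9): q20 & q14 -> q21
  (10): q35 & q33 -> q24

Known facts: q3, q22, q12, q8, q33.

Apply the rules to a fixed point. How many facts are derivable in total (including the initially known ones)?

Round 1: (4) [q33 -> q9]; (5) [q33 -> q32]. Adds q9, q32.
Round 2: (1) [q9 & q22 -> q7]; (3) [q9 -> q23]. Adds q7, q23.
Round 3: (8) [q7 & q3 -> q14]. Adds q14.
Round 4: (2) [q14 -> q27]. Adds q27.
Closure: {q12, q14, q22, q23, q27, q3, q32, q33, q7, q8, q9} — 11 facts.

11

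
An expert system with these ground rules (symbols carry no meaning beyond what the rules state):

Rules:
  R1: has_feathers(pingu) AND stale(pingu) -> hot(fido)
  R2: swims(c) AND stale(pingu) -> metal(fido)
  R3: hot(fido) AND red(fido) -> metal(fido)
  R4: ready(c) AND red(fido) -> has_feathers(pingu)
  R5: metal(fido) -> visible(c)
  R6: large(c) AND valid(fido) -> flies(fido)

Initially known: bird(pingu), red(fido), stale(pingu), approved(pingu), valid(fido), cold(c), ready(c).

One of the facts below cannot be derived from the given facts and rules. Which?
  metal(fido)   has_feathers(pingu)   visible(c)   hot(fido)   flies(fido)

[1] R4 [ready(c) AND red(fido) -> has_feathers(pingu)]. ⇒ new: has_feathers(pingu).
[2] R1 [has_feathers(pingu) AND stale(pingu) -> hot(fido)]. ⇒ new: hot(fido).
[3] R3 [hot(fido) AND red(fido) -> metal(fido)]. ⇒ new: metal(fido).
[4] R5 [metal(fido) -> visible(c)]. ⇒ new: visible(c).
Derived: visible(c) (round 4), metal(fido) (round 3), hot(fido) (round 2), has_feathers(pingu) (round 1). flies(fido) never appears in any round.

flies(fido)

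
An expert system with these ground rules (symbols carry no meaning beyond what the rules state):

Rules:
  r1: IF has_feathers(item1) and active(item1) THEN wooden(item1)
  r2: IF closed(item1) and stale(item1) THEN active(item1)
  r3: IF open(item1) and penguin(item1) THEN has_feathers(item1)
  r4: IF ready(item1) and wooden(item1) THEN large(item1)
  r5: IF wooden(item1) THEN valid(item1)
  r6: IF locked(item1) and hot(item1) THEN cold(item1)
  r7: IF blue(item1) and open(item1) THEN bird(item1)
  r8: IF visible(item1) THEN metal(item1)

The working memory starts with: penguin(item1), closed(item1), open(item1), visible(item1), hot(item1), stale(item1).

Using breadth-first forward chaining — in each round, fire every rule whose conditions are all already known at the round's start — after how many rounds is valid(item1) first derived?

3

Round 1: r2 [IF closed(item1) and stale(item1) THEN active(item1)]; r3 [IF open(item1) and penguin(item1) THEN has_feathers(item1)]; r8 [IF visible(item1) THEN metal(item1)]. Adds active(item1), has_feathers(item1), metal(item1).
Round 2: r1 [IF has_feathers(item1) and active(item1) THEN wooden(item1)]. Adds wooden(item1).
Round 3: r5 [IF wooden(item1) THEN valid(item1)]. Adds valid(item1).
valid(item1) first appears in round 3.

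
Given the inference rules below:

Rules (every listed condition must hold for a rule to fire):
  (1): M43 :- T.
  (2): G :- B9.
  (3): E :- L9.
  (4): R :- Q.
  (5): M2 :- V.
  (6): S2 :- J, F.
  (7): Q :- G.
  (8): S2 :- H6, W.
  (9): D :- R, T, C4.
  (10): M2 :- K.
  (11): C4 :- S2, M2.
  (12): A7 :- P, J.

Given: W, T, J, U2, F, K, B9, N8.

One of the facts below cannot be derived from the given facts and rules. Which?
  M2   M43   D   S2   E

Round 1: (1) [M43 :- T.]; (2) [G :- B9.]; (6) [S2 :- J, F.]; (10) [M2 :- K.]. New: M43, G, S2, M2.
Round 2: (7) [Q :- G.]; (11) [C4 :- S2, M2.]. New: Q, C4.
Round 3: (4) [R :- Q.]. New: R.
Round 4: (9) [D :- R, T, C4.]. New: D.
Derived: D (round 4), M2 (round 1), S2 (round 1), M43 (round 1). E never appears in any round.

E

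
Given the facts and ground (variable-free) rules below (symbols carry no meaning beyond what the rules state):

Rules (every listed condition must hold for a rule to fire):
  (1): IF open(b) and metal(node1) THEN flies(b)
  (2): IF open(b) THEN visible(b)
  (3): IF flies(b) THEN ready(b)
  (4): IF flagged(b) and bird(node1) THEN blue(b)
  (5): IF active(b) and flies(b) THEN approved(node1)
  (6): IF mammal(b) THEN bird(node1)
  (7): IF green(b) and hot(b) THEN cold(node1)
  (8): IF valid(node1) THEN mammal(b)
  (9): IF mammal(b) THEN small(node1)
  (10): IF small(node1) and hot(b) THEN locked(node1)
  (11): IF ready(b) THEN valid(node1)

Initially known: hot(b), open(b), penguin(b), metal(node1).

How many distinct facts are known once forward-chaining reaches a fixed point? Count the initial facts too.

12

Round 1: (1) [IF open(b) and metal(node1) THEN flies(b)]; (2) [IF open(b) THEN visible(b)]. Adds flies(b), visible(b).
Round 2: (3) [IF flies(b) THEN ready(b)]. Adds ready(b).
Round 3: (11) [IF ready(b) THEN valid(node1)]. Adds valid(node1).
Round 4: (8) [IF valid(node1) THEN mammal(b)]. Adds mammal(b).
Round 5: (6) [IF mammal(b) THEN bird(node1)]; (9) [IF mammal(b) THEN small(node1)]. Adds bird(node1), small(node1).
Round 6: (10) [IF small(node1) and hot(b) THEN locked(node1)]. Adds locked(node1).
Closure: {bird(node1), flies(b), hot(b), locked(node1), mammal(b), metal(node1), open(b), penguin(b), ready(b), small(node1), valid(node1), visible(b)} — 12 facts.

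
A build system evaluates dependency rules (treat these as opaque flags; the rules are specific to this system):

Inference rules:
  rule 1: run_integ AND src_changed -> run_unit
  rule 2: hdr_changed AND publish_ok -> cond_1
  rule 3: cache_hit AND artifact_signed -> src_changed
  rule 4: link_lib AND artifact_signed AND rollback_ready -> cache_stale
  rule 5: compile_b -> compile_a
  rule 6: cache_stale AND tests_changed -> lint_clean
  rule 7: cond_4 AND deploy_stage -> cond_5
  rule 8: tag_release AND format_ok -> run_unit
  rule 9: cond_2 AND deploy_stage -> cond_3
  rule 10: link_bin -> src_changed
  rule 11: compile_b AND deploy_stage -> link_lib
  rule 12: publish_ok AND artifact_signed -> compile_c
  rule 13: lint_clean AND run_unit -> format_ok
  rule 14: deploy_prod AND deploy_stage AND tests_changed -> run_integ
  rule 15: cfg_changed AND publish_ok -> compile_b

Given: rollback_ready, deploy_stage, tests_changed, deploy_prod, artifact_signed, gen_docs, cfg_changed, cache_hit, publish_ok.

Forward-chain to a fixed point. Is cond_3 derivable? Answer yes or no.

no

Round 1 — rule 3, rule 12, rule 14, rule 15, derive src_changed, compile_c, run_integ, compile_b.
Round 2 — rule 1, rule 5, rule 11, derive run_unit, compile_a, link_lib.
Round 3 — rule 4, derive cache_stale.
Round 4 — rule 6, derive lint_clean.
Round 5 — rule 13, derive format_ok.
Fixed point reached. cond_3 is concluded only by rule 9; rule 9 needs cond_2 (never derived).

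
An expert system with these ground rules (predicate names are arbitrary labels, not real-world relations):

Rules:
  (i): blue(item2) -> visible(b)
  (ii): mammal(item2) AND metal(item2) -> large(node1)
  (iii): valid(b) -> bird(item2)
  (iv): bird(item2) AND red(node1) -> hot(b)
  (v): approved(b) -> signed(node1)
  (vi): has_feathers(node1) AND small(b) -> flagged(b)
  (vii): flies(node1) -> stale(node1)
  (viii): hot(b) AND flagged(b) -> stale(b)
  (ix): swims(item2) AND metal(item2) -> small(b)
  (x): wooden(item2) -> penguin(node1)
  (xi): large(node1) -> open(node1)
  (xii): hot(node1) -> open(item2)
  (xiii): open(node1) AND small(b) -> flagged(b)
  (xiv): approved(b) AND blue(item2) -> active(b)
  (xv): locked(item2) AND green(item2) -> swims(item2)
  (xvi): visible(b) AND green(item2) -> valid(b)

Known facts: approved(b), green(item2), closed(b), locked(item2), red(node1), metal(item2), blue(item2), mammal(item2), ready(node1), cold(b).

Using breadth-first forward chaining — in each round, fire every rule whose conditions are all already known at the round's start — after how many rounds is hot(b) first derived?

4

[1] (i) [blue(item2) -> visible(b)]; (ii) [mammal(item2) AND metal(item2) -> large(node1)]; (v) [approved(b) -> signed(node1)]; (xiv) [approved(b) AND blue(item2) -> active(b)]; (xv) [locked(item2) AND green(item2) -> swims(item2)]. ⇒ new: visible(b), large(node1), signed(node1), active(b), swims(item2).
[2] (ix) [swims(item2) AND metal(item2) -> small(b)]; (xi) [large(node1) -> open(node1)]; (xvi) [visible(b) AND green(item2) -> valid(b)]. ⇒ new: small(b), open(node1), valid(b).
[3] (iii) [valid(b) -> bird(item2)]; (xiii) [open(node1) AND small(b) -> flagged(b)]. ⇒ new: bird(item2), flagged(b).
[4] (iv) [bird(item2) AND red(node1) -> hot(b)]. ⇒ new: hot(b).
hot(b) first appears in round 4.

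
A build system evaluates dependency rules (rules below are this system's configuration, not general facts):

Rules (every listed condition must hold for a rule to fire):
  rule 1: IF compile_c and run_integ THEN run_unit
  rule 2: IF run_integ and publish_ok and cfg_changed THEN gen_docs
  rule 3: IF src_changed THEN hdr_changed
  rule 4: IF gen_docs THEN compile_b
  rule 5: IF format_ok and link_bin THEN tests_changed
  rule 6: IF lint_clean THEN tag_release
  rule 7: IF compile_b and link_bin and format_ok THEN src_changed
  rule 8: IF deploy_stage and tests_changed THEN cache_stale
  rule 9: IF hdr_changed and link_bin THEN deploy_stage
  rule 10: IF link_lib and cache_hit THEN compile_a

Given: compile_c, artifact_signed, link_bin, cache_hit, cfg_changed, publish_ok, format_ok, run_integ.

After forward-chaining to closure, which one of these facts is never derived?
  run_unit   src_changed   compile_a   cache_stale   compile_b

Round 1 — rule 1, rule 2, rule 5, derive run_unit, gen_docs, tests_changed.
Round 2 — rule 4, derive compile_b.
Round 3 — rule 7, derive src_changed.
Round 4 — rule 3, derive hdr_changed.
Round 5 — rule 9, derive deploy_stage.
Round 6 — rule 8, derive cache_stale.
Derived: cache_stale (round 6), src_changed (round 3), run_unit (round 1), compile_b (round 2). compile_a never appears in any round.

compile_a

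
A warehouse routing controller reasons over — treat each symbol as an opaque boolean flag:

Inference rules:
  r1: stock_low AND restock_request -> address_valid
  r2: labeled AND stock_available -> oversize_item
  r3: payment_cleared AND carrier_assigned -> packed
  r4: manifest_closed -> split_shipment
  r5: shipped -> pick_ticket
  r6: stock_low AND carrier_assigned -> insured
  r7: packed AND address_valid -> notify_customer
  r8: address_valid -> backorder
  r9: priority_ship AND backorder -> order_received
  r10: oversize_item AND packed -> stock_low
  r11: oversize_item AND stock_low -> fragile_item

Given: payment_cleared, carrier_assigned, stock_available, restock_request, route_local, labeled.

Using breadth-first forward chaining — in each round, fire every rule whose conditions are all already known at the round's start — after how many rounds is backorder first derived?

4

Round 1 — r2, r3, derive oversize_item, packed.
Round 2 — r10, derive stock_low.
Round 3 — r1, r6, r11, derive address_valid, insured, fragile_item.
Round 4 — r7, r8, derive notify_customer, backorder.
backorder first appears in round 4.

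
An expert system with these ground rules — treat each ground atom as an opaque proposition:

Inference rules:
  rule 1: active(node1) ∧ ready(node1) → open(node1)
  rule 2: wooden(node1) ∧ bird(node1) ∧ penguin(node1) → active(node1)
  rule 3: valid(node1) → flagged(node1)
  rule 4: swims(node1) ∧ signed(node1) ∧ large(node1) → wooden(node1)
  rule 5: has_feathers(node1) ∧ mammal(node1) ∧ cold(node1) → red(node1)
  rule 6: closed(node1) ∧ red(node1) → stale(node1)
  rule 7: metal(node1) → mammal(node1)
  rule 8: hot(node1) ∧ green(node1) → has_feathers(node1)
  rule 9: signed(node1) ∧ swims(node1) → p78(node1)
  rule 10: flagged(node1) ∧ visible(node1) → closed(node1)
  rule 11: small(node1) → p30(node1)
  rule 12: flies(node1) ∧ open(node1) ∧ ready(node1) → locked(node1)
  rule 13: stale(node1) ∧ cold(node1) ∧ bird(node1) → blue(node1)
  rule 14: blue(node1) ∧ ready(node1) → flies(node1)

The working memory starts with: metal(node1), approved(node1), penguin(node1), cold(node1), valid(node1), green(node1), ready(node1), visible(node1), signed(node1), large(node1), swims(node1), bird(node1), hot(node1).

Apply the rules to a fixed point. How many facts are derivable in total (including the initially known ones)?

Round 1: rule 3 [valid(node1) → flagged(node1)]; rule 4 [swims(node1) ∧ signed(node1) ∧ large(node1) → wooden(node1)]; rule 7 [metal(node1) → mammal(node1)]; rule 8 [hot(node1) ∧ green(node1) → has_feathers(node1)]; rule 9 [signed(node1) ∧ swims(node1) → p78(node1)]. New: flagged(node1), wooden(node1), mammal(node1), has_feathers(node1), p78(node1).
Round 2: rule 2 [wooden(node1) ∧ bird(node1) ∧ penguin(node1) → active(node1)]; rule 5 [has_feathers(node1) ∧ mammal(node1) ∧ cold(node1) → red(node1)]; rule 10 [flagged(node1) ∧ visible(node1) → closed(node1)]. New: active(node1), red(node1), closed(node1).
Round 3: rule 1 [active(node1) ∧ ready(node1) → open(node1)]; rule 6 [closed(node1) ∧ red(node1) → stale(node1)]. New: open(node1), stale(node1).
Round 4: rule 13 [stale(node1) ∧ cold(node1) ∧ bird(node1) → blue(node1)]. New: blue(node1).
Round 5: rule 14 [blue(node1) ∧ ready(node1) → flies(node1)]. New: flies(node1).
Round 6: rule 12 [flies(node1) ∧ open(node1) ∧ ready(node1) → locked(node1)]. New: locked(node1).
Closure: {active(node1), approved(node1), bird(node1), blue(node1), closed(node1), cold(node1), flagged(node1), flies(node1), green(node1), has_feathers(node1), hot(node1), large(node1), locked(node1), mammal(node1), metal(node1), open(node1), p78(node1), penguin(node1), ready(node1), red(node1), signed(node1), stale(node1), swims(node1), valid(node1), visible(node1), wooden(node1)} — 26 facts.

26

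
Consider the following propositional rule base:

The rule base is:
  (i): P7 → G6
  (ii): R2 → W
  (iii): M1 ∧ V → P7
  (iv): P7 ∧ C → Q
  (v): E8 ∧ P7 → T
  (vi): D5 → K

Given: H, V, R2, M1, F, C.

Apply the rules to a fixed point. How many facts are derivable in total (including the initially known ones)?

Round 1 fires (ii), (iii), giving W, P7.
Round 2 fires (i), (iv), giving G6, Q.
Closure: {C, F, G6, H, M1, P7, Q, R2, V, W} — 10 facts.

10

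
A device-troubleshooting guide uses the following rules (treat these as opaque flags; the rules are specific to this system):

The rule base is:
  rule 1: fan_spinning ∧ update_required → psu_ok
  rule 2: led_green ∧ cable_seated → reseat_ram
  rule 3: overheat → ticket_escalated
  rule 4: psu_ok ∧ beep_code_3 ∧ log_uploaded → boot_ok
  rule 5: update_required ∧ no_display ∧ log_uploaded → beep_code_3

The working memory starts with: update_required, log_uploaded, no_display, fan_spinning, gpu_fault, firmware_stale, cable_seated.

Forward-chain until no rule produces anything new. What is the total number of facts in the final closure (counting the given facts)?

10

Round 1 — rule 1, rule 5, derive psu_ok, beep_code_3.
Round 2 — rule 4, derive boot_ok.
Closure: {beep_code_3, boot_ok, cable_seated, fan_spinning, firmware_stale, gpu_fault, log_uploaded, no_display, psu_ok, update_required} — 10 facts.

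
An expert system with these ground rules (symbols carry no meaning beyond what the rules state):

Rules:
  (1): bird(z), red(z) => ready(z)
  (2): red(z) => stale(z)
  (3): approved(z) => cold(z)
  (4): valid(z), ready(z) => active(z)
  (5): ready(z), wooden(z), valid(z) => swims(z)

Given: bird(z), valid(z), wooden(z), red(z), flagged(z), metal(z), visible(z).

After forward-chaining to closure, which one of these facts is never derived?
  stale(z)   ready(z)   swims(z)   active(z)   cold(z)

[1] (1) [bird(z), red(z) => ready(z)]; (2) [red(z) => stale(z)]. ⇒ new: ready(z), stale(z).
[2] (4) [valid(z), ready(z) => active(z)]; (5) [ready(z), wooden(z), valid(z) => swims(z)]. ⇒ new: active(z), swims(z).
Derived: active(z) (round 2), stale(z) (round 1), swims(z) (round 2), ready(z) (round 1). cold(z) never appears in any round.

cold(z)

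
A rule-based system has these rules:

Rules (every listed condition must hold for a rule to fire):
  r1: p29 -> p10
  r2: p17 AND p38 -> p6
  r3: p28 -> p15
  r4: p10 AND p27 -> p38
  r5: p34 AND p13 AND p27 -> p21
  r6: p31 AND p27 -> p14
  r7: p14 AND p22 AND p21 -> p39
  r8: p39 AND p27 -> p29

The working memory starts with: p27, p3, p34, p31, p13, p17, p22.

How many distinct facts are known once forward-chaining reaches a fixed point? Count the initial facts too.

Round 1: r5 [p34 AND p13 AND p27 -> p21]; r6 [p31 AND p27 -> p14]. New: p21, p14.
Round 2: r7 [p14 AND p22 AND p21 -> p39]. New: p39.
Round 3: r8 [p39 AND p27 -> p29]. New: p29.
Round 4: r1 [p29 -> p10]. New: p10.
Round 5: r4 [p10 AND p27 -> p38]. New: p38.
Round 6: r2 [p17 AND p38 -> p6]. New: p6.
Closure: {p10, p13, p14, p17, p21, p22, p27, p29, p3, p31, p34, p38, p39, p6} — 14 facts.

14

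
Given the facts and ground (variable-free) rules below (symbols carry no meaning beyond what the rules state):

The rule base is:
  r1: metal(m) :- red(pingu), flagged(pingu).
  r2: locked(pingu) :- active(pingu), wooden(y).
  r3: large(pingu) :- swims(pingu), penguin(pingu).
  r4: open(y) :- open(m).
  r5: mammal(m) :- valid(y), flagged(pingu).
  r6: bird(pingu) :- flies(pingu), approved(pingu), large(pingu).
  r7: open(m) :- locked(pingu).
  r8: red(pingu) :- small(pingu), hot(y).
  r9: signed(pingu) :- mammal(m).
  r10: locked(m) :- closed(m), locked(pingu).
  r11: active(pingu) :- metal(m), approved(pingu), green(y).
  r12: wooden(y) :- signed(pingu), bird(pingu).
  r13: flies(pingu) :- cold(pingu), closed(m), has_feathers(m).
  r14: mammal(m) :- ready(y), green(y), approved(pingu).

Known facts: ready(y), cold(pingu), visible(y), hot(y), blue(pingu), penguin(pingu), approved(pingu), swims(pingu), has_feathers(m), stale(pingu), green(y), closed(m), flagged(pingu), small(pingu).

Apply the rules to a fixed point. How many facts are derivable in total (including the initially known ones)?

Round 1 fires r3, r8, r13, r14, giving large(pingu), red(pingu), flies(pingu), mammal(m).
Round 2 fires r1, r6, r9, giving metal(m), bird(pingu), signed(pingu).
Round 3 fires r11, r12, giving active(pingu), wooden(y).
Round 4 fires r2, giving locked(pingu).
Round 5 fires r7, r10, giving open(m), locked(m).
Round 6 fires r4, giving open(y).
Closure: {active(pingu), approved(pingu), bird(pingu), blue(pingu), closed(m), cold(pingu), flagged(pingu), flies(pingu), green(y), has_feathers(m), hot(y), large(pingu), locked(m), locked(pingu), mammal(m), metal(m), open(m), open(y), penguin(pingu), ready(y), red(pingu), signed(pingu), small(pingu), stale(pingu), swims(pingu), visible(y), wooden(y)} — 27 facts.

27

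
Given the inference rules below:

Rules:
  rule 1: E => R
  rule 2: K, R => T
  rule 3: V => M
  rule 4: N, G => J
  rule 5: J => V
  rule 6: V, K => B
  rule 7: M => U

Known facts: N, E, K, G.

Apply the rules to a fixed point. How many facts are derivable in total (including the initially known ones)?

11

[1] rule 1 [E => R]; rule 4 [N, G => J]. ⇒ new: R, J.
[2] rule 2 [K, R => T]; rule 5 [J => V]. ⇒ new: T, V.
[3] rule 3 [V => M]; rule 6 [V, K => B]. ⇒ new: M, B.
[4] rule 7 [M => U]. ⇒ new: U.
Closure: {B, E, G, J, K, M, N, R, T, U, V} — 11 facts.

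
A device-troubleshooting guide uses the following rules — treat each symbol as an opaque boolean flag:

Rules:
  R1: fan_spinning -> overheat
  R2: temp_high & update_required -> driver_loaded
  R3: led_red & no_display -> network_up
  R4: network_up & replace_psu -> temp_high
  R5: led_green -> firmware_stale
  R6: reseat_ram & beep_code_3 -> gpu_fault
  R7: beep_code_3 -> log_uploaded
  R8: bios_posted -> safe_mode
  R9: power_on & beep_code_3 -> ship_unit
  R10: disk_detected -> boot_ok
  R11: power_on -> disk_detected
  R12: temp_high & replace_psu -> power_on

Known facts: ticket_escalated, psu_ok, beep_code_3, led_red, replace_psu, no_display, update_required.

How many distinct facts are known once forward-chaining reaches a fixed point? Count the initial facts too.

15

Round 1: R3 [led_red & no_display -> network_up]; R7 [beep_code_3 -> log_uploaded]. New: network_up, log_uploaded.
Round 2: R4 [network_up & replace_psu -> temp_high]. New: temp_high.
Round 3: R2 [temp_high & update_required -> driver_loaded]; R12 [temp_high & replace_psu -> power_on]. New: driver_loaded, power_on.
Round 4: R9 [power_on & beep_code_3 -> ship_unit]; R11 [power_on -> disk_detected]. New: ship_unit, disk_detected.
Round 5: R10 [disk_detected -> boot_ok]. New: boot_ok.
Closure: {beep_code_3, boot_ok, disk_detected, driver_loaded, led_red, log_uploaded, network_up, no_display, power_on, psu_ok, replace_psu, ship_unit, temp_high, ticket_escalated, update_required} — 15 facts.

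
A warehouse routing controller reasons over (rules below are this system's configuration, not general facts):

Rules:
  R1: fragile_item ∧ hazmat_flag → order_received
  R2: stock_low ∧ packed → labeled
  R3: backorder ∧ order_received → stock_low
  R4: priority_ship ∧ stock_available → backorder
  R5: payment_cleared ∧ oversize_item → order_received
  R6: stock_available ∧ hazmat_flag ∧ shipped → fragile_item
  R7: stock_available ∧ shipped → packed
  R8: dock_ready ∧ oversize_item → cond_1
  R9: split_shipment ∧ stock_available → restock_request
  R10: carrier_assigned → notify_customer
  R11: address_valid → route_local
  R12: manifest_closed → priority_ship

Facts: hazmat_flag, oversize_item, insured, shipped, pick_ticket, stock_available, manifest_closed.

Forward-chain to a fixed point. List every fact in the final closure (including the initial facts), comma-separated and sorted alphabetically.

backorder, fragile_item, hazmat_flag, insured, labeled, manifest_closed, order_received, oversize_item, packed, pick_ticket, priority_ship, shipped, stock_available, stock_low

Round 1: R6 [stock_available ∧ hazmat_flag ∧ shipped → fragile_item]; R7 [stock_available ∧ shipped → packed]; R12 [manifest_closed → priority_ship]. Adds fragile_item, packed, priority_ship.
Round 2: R1 [fragile_item ∧ hazmat_flag → order_received]; R4 [priority_ship ∧ stock_available → backorder]. Adds order_received, backorder.
Round 3: R3 [backorder ∧ order_received → stock_low]. Adds stock_low.
Round 4: R2 [stock_low ∧ packed → labeled]. Adds labeled.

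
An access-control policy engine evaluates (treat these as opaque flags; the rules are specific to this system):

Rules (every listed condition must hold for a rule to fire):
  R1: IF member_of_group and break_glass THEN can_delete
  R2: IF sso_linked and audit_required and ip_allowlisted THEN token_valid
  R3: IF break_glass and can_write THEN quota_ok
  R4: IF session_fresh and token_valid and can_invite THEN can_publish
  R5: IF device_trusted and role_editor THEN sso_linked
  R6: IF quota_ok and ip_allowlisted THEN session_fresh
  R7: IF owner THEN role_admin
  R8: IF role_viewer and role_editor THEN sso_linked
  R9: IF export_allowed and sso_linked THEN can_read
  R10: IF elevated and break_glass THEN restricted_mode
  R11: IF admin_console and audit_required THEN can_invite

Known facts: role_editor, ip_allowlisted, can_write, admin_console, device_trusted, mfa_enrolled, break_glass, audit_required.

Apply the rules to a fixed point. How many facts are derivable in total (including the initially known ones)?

Round 1: R3 [IF break_glass and can_write THEN quota_ok]; R5 [IF device_trusted and role_editor THEN sso_linked]; R11 [IF admin_console and audit_required THEN can_invite]. New: quota_ok, sso_linked, can_invite.
Round 2: R2 [IF sso_linked and audit_required and ip_allowlisted THEN token_valid]; R6 [IF quota_ok and ip_allowlisted THEN session_fresh]. New: token_valid, session_fresh.
Round 3: R4 [IF session_fresh and token_valid and can_invite THEN can_publish]. New: can_publish.
Closure: {admin_console, audit_required, break_glass, can_invite, can_publish, can_write, device_trusted, ip_allowlisted, mfa_enrolled, quota_ok, role_editor, session_fresh, sso_linked, token_valid} — 14 facts.

14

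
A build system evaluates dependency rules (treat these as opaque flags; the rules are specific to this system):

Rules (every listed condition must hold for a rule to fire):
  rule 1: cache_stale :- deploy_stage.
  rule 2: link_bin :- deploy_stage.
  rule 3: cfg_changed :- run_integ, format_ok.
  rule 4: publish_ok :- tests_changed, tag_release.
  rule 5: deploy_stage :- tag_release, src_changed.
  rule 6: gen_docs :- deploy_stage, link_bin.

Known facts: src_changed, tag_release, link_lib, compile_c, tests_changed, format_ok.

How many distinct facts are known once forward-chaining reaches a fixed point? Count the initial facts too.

Round 1: rule 4 [publish_ok :- tests_changed, tag_release.]; rule 5 [deploy_stage :- tag_release, src_changed.]. Adds publish_ok, deploy_stage.
Round 2: rule 1 [cache_stale :- deploy_stage.]; rule 2 [link_bin :- deploy_stage.]. Adds cache_stale, link_bin.
Round 3: rule 6 [gen_docs :- deploy_stage, link_bin.]. Adds gen_docs.
Closure: {cache_stale, compile_c, deploy_stage, format_ok, gen_docs, link_bin, link_lib, publish_ok, src_changed, tag_release, tests_changed} — 11 facts.

11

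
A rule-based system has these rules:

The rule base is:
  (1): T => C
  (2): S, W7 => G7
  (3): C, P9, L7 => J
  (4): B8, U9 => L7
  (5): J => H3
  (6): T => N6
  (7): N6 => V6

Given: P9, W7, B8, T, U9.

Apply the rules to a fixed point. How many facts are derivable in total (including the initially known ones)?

11

[1] (1) [T => C]; (4) [B8, U9 => L7]; (6) [T => N6]. ⇒ new: C, L7, N6.
[2] (3) [C, P9, L7 => J]; (7) [N6 => V6]. ⇒ new: J, V6.
[3] (5) [J => H3]. ⇒ new: H3.
Closure: {B8, C, H3, J, L7, N6, P9, T, U9, V6, W7} — 11 facts.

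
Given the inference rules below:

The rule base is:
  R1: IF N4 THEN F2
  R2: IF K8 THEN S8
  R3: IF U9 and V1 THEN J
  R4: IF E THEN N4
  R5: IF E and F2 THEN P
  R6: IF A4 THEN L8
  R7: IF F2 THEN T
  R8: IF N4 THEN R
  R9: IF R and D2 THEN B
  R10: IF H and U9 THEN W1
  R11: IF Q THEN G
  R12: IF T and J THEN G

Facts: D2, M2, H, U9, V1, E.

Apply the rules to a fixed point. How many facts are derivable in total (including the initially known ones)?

15

Round 1: R3 [IF U9 and V1 THEN J]; R4 [IF E THEN N4]; R10 [IF H and U9 THEN W1]. New: J, N4, W1.
Round 2: R1 [IF N4 THEN F2]; R8 [IF N4 THEN R]. New: F2, R.
Round 3: R5 [IF E and F2 THEN P]; R7 [IF F2 THEN T]; R9 [IF R and D2 THEN B]. New: P, T, B.
Round 4: R12 [IF T and J THEN G]. New: G.
Closure: {B, D2, E, F2, G, H, J, M2, N4, P, R, T, U9, V1, W1} — 15 facts.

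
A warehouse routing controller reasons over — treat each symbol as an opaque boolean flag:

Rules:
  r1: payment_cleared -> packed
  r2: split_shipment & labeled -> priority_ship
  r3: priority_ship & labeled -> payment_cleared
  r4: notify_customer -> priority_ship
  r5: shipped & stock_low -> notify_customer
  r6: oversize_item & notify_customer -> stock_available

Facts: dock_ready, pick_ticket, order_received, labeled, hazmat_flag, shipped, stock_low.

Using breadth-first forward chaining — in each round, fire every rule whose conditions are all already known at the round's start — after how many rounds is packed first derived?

4

Round 1: r5 [shipped & stock_low -> notify_customer]. Adds notify_customer.
Round 2: r4 [notify_customer -> priority_ship]. Adds priority_ship.
Round 3: r3 [priority_ship & labeled -> payment_cleared]. Adds payment_cleared.
Round 4: r1 [payment_cleared -> packed]. Adds packed.
packed first appears in round 4.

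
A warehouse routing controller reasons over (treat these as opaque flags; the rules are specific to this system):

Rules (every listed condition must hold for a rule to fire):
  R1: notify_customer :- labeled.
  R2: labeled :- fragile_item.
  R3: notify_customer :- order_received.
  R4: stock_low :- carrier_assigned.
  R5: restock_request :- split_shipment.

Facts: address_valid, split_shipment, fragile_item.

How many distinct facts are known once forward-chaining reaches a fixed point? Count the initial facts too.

Round 1: R2 [labeled :- fragile_item.]; R5 [restock_request :- split_shipment.]. New: labeled, restock_request.
Round 2: R1 [notify_customer :- labeled.]. New: notify_customer.
Closure: {address_valid, fragile_item, labeled, notify_customer, restock_request, split_shipment} — 6 facts.

6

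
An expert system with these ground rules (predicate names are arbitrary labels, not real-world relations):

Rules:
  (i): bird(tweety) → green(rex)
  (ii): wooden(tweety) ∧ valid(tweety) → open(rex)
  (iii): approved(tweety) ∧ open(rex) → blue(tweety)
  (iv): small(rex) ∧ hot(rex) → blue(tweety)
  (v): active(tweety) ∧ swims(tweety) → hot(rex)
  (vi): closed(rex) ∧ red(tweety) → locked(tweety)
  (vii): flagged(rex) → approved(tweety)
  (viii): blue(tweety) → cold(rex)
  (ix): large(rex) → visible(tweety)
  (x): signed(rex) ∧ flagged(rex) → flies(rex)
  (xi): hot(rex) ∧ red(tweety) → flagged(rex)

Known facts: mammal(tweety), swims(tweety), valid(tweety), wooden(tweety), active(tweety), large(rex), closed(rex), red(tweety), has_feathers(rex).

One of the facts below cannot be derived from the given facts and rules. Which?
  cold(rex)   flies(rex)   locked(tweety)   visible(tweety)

Round 1 fires (ii), (v), (vi), (ix), giving open(rex), hot(rex), locked(tweety), visible(tweety).
Round 2 fires (xi), giving flagged(rex).
Round 3 fires (vii), giving approved(tweety).
Round 4 fires (iii), giving blue(tweety).
Round 5 fires (viii), giving cold(rex).
Derived: cold(rex) (round 5), visible(tweety) (round 1), locked(tweety) (round 1). flies(rex) never appears in any round.

flies(rex)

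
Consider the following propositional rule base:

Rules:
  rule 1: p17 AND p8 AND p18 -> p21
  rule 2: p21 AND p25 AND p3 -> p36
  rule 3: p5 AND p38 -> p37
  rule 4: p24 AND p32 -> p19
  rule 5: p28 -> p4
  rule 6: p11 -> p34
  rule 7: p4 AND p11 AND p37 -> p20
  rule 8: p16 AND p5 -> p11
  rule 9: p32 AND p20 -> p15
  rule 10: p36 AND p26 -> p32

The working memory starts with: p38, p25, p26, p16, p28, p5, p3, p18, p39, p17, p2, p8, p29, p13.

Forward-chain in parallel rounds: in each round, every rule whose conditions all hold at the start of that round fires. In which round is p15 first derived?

4

[1] rule 1 [p17 AND p8 AND p18 -> p21]; rule 3 [p5 AND p38 -> p37]; rule 5 [p28 -> p4]; rule 8 [p16 AND p5 -> p11]. ⇒ new: p21, p37, p4, p11.
[2] rule 2 [p21 AND p25 AND p3 -> p36]; rule 6 [p11 -> p34]; rule 7 [p4 AND p11 AND p37 -> p20]. ⇒ new: p36, p34, p20.
[3] rule 10 [p36 AND p26 -> p32]. ⇒ new: p32.
[4] rule 9 [p32 AND p20 -> p15]. ⇒ new: p15.
p15 first appears in round 4.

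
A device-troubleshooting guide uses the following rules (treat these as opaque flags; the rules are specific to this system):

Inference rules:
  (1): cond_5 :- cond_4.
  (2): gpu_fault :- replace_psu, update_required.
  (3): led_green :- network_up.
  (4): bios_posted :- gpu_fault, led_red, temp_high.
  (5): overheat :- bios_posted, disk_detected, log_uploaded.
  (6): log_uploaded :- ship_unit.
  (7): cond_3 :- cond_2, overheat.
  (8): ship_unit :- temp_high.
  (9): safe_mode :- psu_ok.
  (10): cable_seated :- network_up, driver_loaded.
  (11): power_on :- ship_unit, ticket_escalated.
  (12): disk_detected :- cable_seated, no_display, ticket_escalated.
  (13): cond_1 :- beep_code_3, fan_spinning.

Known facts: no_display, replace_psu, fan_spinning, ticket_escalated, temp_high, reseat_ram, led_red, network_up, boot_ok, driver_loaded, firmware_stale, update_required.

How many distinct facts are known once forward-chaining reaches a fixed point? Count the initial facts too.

Round 1 — (2), (3), (8), (10), derive gpu_fault, led_green, ship_unit, cable_seated.
Round 2 — (4), (6), (11), (12), derive bios_posted, log_uploaded, power_on, disk_detected.
Round 3 — (5), derive overheat.
Closure: {bios_posted, boot_ok, cable_seated, disk_detected, driver_loaded, fan_spinning, firmware_stale, gpu_fault, led_green, led_red, log_uploaded, network_up, no_display, overheat, power_on, replace_psu, reseat_ram, ship_unit, temp_high, ticket_escalated, update_required} — 21 facts.

21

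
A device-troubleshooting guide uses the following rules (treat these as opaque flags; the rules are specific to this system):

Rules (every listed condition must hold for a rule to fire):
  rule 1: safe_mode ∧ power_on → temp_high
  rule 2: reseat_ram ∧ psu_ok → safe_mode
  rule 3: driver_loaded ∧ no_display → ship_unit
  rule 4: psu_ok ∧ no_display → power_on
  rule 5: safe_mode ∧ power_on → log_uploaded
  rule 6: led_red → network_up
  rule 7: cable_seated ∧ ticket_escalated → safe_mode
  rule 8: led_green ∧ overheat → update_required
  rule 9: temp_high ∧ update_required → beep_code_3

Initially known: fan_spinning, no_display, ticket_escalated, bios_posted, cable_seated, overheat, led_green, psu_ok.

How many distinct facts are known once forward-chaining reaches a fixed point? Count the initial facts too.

14

Round 1: rule 4 [psu_ok ∧ no_display → power_on]; rule 7 [cable_seated ∧ ticket_escalated → safe_mode]; rule 8 [led_green ∧ overheat → update_required]. Adds power_on, safe_mode, update_required.
Round 2: rule 1 [safe_mode ∧ power_on → temp_high]; rule 5 [safe_mode ∧ power_on → log_uploaded]. Adds temp_high, log_uploaded.
Round 3: rule 9 [temp_high ∧ update_required → beep_code_3]. Adds beep_code_3.
Closure: {beep_code_3, bios_posted, cable_seated, fan_spinning, led_green, log_uploaded, no_display, overheat, power_on, psu_ok, safe_mode, temp_high, ticket_escalated, update_required} — 14 facts.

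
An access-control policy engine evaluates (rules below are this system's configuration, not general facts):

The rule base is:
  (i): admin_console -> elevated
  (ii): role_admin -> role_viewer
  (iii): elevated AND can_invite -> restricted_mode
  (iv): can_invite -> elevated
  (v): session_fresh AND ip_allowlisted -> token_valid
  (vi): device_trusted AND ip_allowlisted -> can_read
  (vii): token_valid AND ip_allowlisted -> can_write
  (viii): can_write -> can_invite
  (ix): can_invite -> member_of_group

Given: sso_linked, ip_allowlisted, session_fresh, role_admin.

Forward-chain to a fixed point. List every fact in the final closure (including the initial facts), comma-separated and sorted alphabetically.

can_invite, can_write, elevated, ip_allowlisted, member_of_group, restricted_mode, role_admin, role_viewer, session_fresh, sso_linked, token_valid

Round 1 — (ii), (v), derive role_viewer, token_valid.
Round 2 — (vii), derive can_write.
Round 3 — (viii), derive can_invite.
Round 4 — (iv), (ix), derive elevated, member_of_group.
Round 5 — (iii), derive restricted_mode.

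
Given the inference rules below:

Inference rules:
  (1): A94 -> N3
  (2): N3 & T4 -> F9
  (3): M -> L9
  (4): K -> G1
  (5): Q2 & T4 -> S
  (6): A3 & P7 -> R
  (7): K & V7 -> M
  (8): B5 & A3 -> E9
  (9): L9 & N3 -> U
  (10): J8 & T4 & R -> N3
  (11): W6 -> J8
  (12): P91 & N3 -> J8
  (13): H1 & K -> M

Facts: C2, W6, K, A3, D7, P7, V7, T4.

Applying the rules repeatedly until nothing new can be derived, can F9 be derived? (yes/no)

yes

Round 1: (4) [K -> G1]; (6) [A3 & P7 -> R]; (7) [K & V7 -> M]; (11) [W6 -> J8]. Adds G1, R, M, J8.
Round 2: (3) [M -> L9]; (10) [J8 & T4 & R -> N3]. Adds L9, N3.
Round 3: (2) [N3 & T4 -> F9]; (9) [L9 & N3 -> U]. Adds F9, U.
F9 appears in round 3, so it is derivable.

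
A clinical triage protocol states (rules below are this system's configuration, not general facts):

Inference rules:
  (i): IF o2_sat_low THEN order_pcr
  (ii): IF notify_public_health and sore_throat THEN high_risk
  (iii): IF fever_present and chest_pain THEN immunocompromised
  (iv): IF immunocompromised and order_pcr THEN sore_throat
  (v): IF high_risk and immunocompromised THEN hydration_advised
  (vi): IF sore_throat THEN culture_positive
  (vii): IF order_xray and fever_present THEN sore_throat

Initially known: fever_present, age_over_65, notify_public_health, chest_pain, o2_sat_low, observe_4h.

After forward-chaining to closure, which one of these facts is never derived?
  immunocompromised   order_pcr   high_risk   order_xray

Round 1 fires (i), (iii), giving order_pcr, immunocompromised.
Round 2 fires (iv), giving sore_throat.
Round 3 fires (ii), (vi), giving high_risk, culture_positive.
Round 4 fires (v), giving hydration_advised.
Derived: order_pcr (round 1), high_risk (round 3), immunocompromised (round 1). order_xray never appears in any round.

order_xray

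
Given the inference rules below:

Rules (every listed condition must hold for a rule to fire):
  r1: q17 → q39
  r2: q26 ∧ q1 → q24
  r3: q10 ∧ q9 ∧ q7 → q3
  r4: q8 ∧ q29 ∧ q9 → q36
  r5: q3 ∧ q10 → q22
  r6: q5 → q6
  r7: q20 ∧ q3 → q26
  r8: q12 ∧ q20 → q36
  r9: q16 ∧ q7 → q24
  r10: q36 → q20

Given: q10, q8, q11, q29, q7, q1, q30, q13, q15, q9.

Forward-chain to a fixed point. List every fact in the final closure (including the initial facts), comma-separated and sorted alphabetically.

Round 1: r3 [q10 ∧ q9 ∧ q7 → q3]; r4 [q8 ∧ q29 ∧ q9 → q36]. New: q3, q36.
Round 2: r5 [q3 ∧ q10 → q22]; r10 [q36 → q20]. New: q22, q20.
Round 3: r7 [q20 ∧ q3 → q26]. New: q26.
Round 4: r2 [q26 ∧ q1 → q24]. New: q24.

q1, q10, q11, q13, q15, q20, q22, q24, q26, q29, q3, q30, q36, q7, q8, q9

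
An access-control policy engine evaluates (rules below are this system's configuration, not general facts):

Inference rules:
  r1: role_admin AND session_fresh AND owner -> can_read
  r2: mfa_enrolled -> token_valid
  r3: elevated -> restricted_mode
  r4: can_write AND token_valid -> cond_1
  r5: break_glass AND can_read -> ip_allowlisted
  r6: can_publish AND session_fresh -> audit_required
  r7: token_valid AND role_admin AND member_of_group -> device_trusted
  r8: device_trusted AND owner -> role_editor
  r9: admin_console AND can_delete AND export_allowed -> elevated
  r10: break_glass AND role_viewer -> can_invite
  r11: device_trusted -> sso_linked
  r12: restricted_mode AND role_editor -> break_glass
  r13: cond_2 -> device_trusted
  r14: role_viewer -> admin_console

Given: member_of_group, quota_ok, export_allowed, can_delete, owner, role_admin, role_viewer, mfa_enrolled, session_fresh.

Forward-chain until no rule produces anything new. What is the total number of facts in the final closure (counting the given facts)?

20

Round 1: r1 [role_admin AND session_fresh AND owner -> can_read]; r2 [mfa_enrolled -> token_valid]; r14 [role_viewer -> admin_console]. Adds can_read, token_valid, admin_console.
Round 2: r7 [token_valid AND role_admin AND member_of_group -> device_trusted]; r9 [admin_console AND can_delete AND export_allowed -> elevated]. Adds device_trusted, elevated.
Round 3: r3 [elevated -> restricted_mode]; r8 [device_trusted AND owner -> role_editor]; r11 [device_trusted -> sso_linked]. Adds restricted_mode, role_editor, sso_linked.
Round 4: r12 [restricted_mode AND role_editor -> break_glass]. Adds break_glass.
Round 5: r5 [break_glass AND can_read -> ip_allowlisted]; r10 [break_glass AND role_viewer -> can_invite]. Adds ip_allowlisted, can_invite.
Closure: {admin_console, break_glass, can_delete, can_invite, can_read, device_trusted, elevated, export_allowed, ip_allowlisted, member_of_group, mfa_enrolled, owner, quota_ok, restricted_mode, role_admin, role_editor, role_viewer, session_fresh, sso_linked, token_valid} — 20 facts.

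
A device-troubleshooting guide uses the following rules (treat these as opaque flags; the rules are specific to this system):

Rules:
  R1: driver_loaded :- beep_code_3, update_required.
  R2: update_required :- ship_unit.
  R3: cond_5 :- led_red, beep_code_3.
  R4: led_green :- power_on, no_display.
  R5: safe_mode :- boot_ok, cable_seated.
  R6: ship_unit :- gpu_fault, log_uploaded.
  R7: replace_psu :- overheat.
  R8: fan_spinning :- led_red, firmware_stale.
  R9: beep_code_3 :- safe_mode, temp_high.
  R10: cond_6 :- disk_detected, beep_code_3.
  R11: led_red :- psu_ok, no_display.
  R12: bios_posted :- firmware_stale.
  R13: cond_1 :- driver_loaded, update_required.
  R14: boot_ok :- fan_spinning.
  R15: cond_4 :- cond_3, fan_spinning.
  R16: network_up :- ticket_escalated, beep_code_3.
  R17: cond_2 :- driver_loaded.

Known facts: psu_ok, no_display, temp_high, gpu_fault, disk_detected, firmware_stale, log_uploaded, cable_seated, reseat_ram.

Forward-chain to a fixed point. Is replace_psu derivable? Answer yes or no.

no

Round 1: R6 [ship_unit :- gpu_fault, log_uploaded.]; R11 [led_red :- psu_ok, no_display.]; R12 [bios_posted :- firmware_stale.]. Adds ship_unit, led_red, bios_posted.
Round 2: R2 [update_required :- ship_unit.]; R8 [fan_spinning :- led_red, firmware_stale.]. Adds update_required, fan_spinning.
Round 3: R14 [boot_ok :- fan_spinning.]. Adds boot_ok.
Round 4: R5 [safe_mode :- boot_ok, cable_seated.]. Adds safe_mode.
Round 5: R9 [beep_code_3 :- safe_mode, temp_high.]. Adds beep_code_3.
Round 6: R1 [driver_loaded :- beep_code_3, update_required.]; R3 [cond_5 :- led_red, beep_code_3.]; R10 [cond_6 :- disk_detected, beep_code_3.]. Adds driver_loaded, cond_5, cond_6.
Round 7: R13 [cond_1 :- driver_loaded, update_required.]; R17 [cond_2 :- driver_loaded.]. Adds cond_1, cond_2.
Fixed point reached. replace_psu is concluded only by R7; R7 needs overheat (never derived).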